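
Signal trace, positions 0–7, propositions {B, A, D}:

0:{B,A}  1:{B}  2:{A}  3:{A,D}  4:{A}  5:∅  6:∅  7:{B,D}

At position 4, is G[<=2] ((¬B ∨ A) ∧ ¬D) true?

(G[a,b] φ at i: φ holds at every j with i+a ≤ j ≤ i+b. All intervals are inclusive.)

Yes

Check ((¬B ∨ A) ∧ ¬D) at every j in [4,6]:
  j=4: true
  j=5: true
  j=6: true
All positions satisfy it → formula holds.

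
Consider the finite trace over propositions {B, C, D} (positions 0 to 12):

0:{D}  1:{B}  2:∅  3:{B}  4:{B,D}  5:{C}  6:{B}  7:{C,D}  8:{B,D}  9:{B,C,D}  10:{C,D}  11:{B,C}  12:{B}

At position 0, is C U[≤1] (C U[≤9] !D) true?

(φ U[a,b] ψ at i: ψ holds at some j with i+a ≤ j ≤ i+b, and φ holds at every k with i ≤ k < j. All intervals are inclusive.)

Need some j in [0,1] with (C U[≤9] !D), and C at every k in [0,j-1].
  j=0: (C U[≤9] !D) — fails.
  j=1: (C U[≤9] !D) holds, but C fails at k=0 → not this j.
No j in the window works → until fails.

Does not hold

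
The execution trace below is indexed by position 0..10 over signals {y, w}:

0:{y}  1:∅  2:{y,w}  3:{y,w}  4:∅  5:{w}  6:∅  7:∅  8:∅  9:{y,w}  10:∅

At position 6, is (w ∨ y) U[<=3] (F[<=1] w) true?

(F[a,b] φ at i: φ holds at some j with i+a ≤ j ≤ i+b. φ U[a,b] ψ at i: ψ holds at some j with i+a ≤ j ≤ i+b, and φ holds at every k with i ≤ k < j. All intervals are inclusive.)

Need some j in [6,9] with F[<=1] w, and (w ∨ y) at every k in [6,j-1].
  j=6: F[<=1] w — fails (none in [6,7]).
  j=7: F[<=1] w — fails (none in [7,8]).
  j=8: F[<=1] w holds, but (w ∨ y) fails at k=6 → not this j.
  j=9: F[<=1] w holds, but (w ∨ y) fails at k=6 → not this j.
No j in the window works → until fails.

Does not hold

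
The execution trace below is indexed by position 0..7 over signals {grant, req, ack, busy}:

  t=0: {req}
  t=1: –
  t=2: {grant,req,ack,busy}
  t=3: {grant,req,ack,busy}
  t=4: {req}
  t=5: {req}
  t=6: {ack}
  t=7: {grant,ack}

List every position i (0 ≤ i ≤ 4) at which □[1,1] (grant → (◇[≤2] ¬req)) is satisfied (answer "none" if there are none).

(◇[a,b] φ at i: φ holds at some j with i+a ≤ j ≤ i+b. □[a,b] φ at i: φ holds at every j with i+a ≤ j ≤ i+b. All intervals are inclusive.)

Evaluate at each i in [0,4]:
  i=0: ✓ (all of [1,1])
  i=1: ✗ (fails at j=2)
  i=2: ✗ (fails at j=3)
  i=3: ✓ (all of [4,4])
  i=4: ✓ (all of [5,5])

0, 3, 4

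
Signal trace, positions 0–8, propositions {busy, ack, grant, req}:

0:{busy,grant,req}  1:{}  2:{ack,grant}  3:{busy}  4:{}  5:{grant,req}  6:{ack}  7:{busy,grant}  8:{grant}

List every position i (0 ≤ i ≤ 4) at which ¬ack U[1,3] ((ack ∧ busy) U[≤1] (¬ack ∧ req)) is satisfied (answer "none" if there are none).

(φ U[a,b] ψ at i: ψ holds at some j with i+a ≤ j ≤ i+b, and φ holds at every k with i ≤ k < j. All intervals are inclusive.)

3, 4

Evaluate at each i in [0,4]:
  i=0: ✗ (no rhs in [1,3])
  i=1: ✗ (no rhs in [2,4])
  i=2: ✗ (lhs fails at k=2 before rhs at j=5)
  i=3: ✓ (rhs at j=5; lhs holds on [3,4])
  i=4: ✓ (rhs at j=5; lhs holds on [4,4])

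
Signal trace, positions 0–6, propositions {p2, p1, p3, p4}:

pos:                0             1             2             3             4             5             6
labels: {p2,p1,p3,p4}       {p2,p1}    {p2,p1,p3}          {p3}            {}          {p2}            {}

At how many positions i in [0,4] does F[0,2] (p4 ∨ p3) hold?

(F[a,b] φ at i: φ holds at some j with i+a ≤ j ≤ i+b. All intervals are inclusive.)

4

Evaluate at each i in [0,4]:
  i=0: ✓ (witness j=0)
  i=1: ✓ (witness j=2)
  i=2: ✓ (witness j=2)
  i=3: ✓ (witness j=3)
  i=4: ✗ (none in [4,6])
Positions where it holds: {0, 1, 2, 3} → 4.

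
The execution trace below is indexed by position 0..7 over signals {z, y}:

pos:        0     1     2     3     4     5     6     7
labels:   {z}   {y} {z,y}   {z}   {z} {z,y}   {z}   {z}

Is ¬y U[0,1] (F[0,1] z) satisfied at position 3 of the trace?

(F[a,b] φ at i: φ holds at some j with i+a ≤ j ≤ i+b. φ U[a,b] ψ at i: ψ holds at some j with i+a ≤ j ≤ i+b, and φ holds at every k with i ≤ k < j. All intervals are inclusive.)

Need some j in [3,4] with F[0,1] z, and ¬y at every k in [3,j-1].
  j=3: F[0,1] z holds; no prefix to check → satisfied.

Holds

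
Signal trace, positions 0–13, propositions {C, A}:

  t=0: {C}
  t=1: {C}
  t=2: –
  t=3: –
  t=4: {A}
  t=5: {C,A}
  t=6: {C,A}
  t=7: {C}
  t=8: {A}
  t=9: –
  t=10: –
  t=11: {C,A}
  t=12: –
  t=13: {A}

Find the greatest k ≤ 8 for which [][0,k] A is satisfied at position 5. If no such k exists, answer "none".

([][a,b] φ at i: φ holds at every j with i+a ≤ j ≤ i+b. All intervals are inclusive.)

A must hold from j=5 onward; find where it first fails.
  j=5: holds
  j=6: holds
  j=7: fails
Holds on [5,6], so largest k = 1.

1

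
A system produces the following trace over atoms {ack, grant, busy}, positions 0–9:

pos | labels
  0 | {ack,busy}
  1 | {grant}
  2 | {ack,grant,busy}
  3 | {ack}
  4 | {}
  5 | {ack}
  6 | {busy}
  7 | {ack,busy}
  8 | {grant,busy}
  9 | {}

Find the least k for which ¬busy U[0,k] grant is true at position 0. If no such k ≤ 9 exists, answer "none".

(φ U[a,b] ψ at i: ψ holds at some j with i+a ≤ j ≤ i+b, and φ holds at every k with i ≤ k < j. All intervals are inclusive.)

Need earliest j ≥ 0 with grant, and ¬busy at every k in [0,j-1].
  j=0: rhs fails.
  j=1: rhs holds but lhs fails at k=0.
  j=2: rhs holds but lhs fails at k=0.
  j=3: rhs fails.
  j=4: rhs fails.
  j=5: rhs fails.
  j=6: rhs fails.
  j=7: rhs fails.
  j=8: rhs holds but lhs fails at k=0.
  j=9: rhs fails.
No witness within the range → none.

none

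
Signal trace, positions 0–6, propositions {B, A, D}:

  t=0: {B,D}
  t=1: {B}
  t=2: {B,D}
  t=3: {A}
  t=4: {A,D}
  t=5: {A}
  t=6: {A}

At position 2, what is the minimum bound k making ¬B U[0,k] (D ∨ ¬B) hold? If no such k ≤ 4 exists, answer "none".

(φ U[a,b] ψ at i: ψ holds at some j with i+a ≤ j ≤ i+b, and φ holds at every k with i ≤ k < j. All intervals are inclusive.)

Need earliest j ≥ 2 with (D ∨ ¬B), and ¬B at every k in [2,j-1].
  j=2: rhs holds (empty prefix). k = 0.

0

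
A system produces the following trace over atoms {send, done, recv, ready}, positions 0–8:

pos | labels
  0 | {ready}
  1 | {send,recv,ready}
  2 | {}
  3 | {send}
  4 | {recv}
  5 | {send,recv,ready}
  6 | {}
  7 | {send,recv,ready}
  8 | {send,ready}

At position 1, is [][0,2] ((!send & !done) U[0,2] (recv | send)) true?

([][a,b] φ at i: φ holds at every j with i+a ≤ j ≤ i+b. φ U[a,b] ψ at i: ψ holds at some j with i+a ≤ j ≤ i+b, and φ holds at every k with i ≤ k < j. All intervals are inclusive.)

Check ((!send & !done) U[0,2] (recv | send)) at every j in [1,3]:
  j=1: holds
  j=2: holds
  j=3: holds
All positions satisfy it → formula holds.

True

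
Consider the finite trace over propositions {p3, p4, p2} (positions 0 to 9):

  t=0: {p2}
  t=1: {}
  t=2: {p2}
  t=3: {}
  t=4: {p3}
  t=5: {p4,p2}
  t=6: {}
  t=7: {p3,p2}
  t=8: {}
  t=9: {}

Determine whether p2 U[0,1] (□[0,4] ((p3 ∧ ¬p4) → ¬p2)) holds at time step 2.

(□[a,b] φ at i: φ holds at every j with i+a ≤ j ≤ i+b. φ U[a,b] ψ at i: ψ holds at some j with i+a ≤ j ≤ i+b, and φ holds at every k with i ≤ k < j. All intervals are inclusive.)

Holds

Need some j in [2,3] with □[0,4] ((p3 ∧ ¬p4) → ¬p2), and p2 at every k in [2,j-1].
  j=2: □[0,4] ((p3 ∧ ¬p4) → ¬p2) holds; no prefix to check → satisfied.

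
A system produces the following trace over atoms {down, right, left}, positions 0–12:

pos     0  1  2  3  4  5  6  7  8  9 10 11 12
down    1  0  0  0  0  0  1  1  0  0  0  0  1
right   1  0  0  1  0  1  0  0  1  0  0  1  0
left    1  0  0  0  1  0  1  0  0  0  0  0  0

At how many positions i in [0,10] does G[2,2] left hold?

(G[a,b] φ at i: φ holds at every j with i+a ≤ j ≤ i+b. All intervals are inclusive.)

Evaluate at each i in [0,10]:
  i=0: ✗ (fails at j=2)
  i=1: ✗ (fails at j=3)
  i=2: ✓ (all of [4,4])
  i=3: ✗ (fails at j=5)
  i=4: ✓ (all of [6,6])
  i=5: ✗ (fails at j=7)
  i=6: ✗ (fails at j=8)
  i=7: ✗ (fails at j=9)
  i=8: ✗ (fails at j=10)
  i=9: ✗ (fails at j=11)
  i=10: ✗ (fails at j=12)
Positions where it holds: {2, 4} → 2.

2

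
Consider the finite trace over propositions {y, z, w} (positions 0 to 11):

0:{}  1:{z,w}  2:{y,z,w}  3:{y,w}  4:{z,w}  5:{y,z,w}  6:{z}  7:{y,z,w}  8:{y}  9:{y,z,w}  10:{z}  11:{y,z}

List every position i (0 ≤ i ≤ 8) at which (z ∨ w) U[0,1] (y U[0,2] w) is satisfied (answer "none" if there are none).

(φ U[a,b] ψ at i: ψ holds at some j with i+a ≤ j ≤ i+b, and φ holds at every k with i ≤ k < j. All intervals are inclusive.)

Evaluate at each i in [0,8]:
  i=0: ✗ (lhs fails at k=0 before rhs at j=1)
  i=1: ✓ (rhs at j=1)
  i=2: ✓ (rhs at j=2)
  i=3: ✓ (rhs at j=3)
  i=4: ✓ (rhs at j=4)
  i=5: ✓ (rhs at j=5)
  i=6: ✓ (rhs at j=7; lhs holds on [6,6])
  i=7: ✓ (rhs at j=7)
  i=8: ✓ (rhs at j=8)

1, 2, 3, 4, 5, 6, 7, 8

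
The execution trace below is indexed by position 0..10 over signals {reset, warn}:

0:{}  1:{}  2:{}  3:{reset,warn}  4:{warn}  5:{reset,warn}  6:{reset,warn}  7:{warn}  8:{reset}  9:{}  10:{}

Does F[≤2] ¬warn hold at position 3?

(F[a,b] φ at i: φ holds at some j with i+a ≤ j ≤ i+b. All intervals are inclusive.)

Check ¬warn at each j in [3,5]:
  j=3: false
  j=4: false
  j=5: false
No position in the window satisfies it → formula fails.

Does not hold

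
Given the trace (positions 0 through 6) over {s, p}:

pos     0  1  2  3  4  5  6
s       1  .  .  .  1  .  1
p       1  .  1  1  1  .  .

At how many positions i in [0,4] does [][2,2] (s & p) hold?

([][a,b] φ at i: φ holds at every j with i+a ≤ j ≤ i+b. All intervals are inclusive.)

1

Evaluate at each i in [0,4]:
  i=0: ✗ (fails at j=2)
  i=1: ✗ (fails at j=3)
  i=2: ✓ (all of [4,4])
  i=3: ✗ (fails at j=5)
  i=4: ✗ (fails at j=6)
Positions where it holds: {2} → 1.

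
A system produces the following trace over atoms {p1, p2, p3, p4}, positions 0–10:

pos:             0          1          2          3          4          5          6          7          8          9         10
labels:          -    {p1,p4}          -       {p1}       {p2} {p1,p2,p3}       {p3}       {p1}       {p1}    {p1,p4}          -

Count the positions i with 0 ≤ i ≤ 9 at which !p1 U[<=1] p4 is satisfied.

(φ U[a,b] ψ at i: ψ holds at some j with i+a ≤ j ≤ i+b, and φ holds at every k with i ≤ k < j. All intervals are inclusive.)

Evaluate at each i in [0,9]:
  i=0: ✓ (rhs at j=1; lhs holds on [0,0])
  i=1: ✓ (rhs at j=1)
  i=2: ✗ (no rhs in [2,3])
  i=3: ✗ (no rhs in [3,4])
  i=4: ✗ (no rhs in [4,5])
  i=5: ✗ (no rhs in [5,6])
  i=6: ✗ (no rhs in [6,7])
  i=7: ✗ (no rhs in [7,8])
  i=8: ✗ (lhs fails at k=8 before rhs at j=9)
  i=9: ✓ (rhs at j=9)
Positions where it holds: {0, 1, 9} → 3.

3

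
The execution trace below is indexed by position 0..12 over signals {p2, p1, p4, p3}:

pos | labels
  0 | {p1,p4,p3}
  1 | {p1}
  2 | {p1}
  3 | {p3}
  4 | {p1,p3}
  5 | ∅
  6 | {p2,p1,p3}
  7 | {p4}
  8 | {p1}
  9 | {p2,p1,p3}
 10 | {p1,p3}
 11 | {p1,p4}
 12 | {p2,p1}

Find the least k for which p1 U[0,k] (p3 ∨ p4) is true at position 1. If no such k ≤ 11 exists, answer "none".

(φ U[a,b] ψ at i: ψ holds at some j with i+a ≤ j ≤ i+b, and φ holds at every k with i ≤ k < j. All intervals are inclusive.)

2

Need earliest j ≥ 1 with (p3 ∨ p4), and p1 at every k in [1,j-1].
  j=1: rhs fails.
  j=2: rhs fails.
  j=3: rhs holds; lhs holds on [1,2]. k = 2.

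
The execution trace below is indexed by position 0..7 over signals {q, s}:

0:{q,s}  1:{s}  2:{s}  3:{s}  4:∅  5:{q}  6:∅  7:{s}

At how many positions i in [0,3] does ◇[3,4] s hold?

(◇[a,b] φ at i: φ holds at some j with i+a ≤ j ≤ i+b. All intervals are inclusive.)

Evaluate at each i in [0,3]:
  i=0: ✓ (witness j=3)
  i=1: ✗ (none in [4,5])
  i=2: ✗ (none in [5,6])
  i=3: ✓ (witness j=7)
Positions where it holds: {0, 3} → 2.

2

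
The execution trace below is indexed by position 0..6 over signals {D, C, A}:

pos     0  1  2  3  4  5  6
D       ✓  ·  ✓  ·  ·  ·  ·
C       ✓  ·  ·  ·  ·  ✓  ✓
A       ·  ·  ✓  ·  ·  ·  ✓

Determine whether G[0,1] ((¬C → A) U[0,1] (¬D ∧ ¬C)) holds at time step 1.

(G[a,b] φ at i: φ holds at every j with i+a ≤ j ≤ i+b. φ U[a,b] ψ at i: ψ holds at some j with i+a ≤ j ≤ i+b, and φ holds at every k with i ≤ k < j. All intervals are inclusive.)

Yes

Check ((¬C → A) U[0,1] (¬D ∧ ¬C)) at every j in [1,2]:
  j=1: holds
  j=2: holds
All positions satisfy it → formula holds.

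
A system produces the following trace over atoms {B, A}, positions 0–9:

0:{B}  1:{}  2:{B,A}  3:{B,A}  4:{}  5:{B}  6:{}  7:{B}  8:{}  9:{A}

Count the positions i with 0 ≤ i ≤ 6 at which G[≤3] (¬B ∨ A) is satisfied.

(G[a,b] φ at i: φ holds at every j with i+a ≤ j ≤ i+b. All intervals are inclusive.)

1

Evaluate at each i in [0,6]:
  i=0: ✗ (fails at j=0)
  i=1: ✓ (all of [1,4])
  i=2: ✗ (fails at j=5)
  i=3: ✗ (fails at j=5)
  i=4: ✗ (fails at j=5)
  i=5: ✗ (fails at j=5)
  i=6: ✗ (fails at j=7)
Positions where it holds: {1} → 1.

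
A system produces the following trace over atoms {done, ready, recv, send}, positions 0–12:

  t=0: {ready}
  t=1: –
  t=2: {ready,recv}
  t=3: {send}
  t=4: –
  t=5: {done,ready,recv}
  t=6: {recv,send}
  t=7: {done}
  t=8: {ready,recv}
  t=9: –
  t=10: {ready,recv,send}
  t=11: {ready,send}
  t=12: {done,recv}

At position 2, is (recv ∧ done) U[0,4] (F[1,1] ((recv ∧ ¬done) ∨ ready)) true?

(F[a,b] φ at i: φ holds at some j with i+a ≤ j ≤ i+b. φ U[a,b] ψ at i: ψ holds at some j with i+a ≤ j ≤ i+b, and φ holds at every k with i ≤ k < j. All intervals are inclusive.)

Need some j in [2,6] with F[1,1] ((recv ∧ ¬done) ∨ ready), and (recv ∧ done) at every k in [2,j-1].
  j=2: F[1,1] ((recv ∧ ¬done) ∨ ready) — fails (none in [3,3]).
  j=3: F[1,1] ((recv ∧ ¬done) ∨ ready) — fails (none in [4,4]).
  j=4: F[1,1] ((recv ∧ ¬done) ∨ ready) holds, but (recv ∧ done) fails at k=2 → not this j.
  j=5: F[1,1] ((recv ∧ ¬done) ∨ ready) holds, but (recv ∧ done) fails at k=2 → not this j.
  j=6: F[1,1] ((recv ∧ ¬done) ∨ ready) — fails (none in [7,7]).
No j in the window works → until fails.

Does not hold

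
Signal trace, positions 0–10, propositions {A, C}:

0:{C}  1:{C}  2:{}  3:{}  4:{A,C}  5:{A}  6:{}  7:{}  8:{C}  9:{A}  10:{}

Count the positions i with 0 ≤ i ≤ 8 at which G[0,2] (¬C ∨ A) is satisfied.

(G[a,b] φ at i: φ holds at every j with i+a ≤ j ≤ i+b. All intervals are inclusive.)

Evaluate at each i in [0,8]:
  i=0: ✗ (fails at j=0)
  i=1: ✗ (fails at j=1)
  i=2: ✓ (all of [2,4])
  i=3: ✓ (all of [3,5])
  i=4: ✓ (all of [4,6])
  i=5: ✓ (all of [5,7])
  i=6: ✗ (fails at j=8)
  i=7: ✗ (fails at j=8)
  i=8: ✗ (fails at j=8)
Positions where it holds: {2, 3, 4, 5} → 4.

4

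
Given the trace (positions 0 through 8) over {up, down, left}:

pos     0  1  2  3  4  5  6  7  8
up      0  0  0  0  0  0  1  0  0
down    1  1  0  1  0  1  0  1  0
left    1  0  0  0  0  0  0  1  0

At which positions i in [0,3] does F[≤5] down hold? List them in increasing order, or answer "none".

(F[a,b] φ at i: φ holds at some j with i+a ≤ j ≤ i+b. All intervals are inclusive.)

0, 1, 2, 3

Evaluate at each i in [0,3]:
  i=0: ✓ (witness j=0)
  i=1: ✓ (witness j=1)
  i=2: ✓ (witness j=3)
  i=3: ✓ (witness j=3)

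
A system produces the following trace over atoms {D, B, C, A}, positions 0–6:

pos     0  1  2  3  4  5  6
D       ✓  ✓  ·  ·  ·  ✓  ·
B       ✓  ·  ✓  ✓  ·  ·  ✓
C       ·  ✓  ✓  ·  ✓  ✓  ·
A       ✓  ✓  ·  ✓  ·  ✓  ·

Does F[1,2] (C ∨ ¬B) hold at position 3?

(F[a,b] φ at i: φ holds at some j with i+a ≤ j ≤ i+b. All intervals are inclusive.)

Check (C ∨ ¬B) at each j in [4,5]:
  j=4: true
  j=5: true
Found at j=4 → formula holds.

Holds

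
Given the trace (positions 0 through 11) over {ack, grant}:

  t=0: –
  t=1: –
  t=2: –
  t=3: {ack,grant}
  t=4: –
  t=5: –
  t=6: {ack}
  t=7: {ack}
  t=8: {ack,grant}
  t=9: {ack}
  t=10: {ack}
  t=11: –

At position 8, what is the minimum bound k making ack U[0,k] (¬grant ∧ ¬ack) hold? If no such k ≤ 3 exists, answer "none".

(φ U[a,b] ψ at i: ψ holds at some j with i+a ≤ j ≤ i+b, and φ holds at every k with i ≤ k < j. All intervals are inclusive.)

Need earliest j ≥ 8 with (¬grant ∧ ¬ack), and ack at every k in [8,j-1].
  j=8: rhs fails.
  j=9: rhs fails.
  j=10: rhs fails.
  j=11: rhs holds; lhs holds on [8,10]. k = 3.

3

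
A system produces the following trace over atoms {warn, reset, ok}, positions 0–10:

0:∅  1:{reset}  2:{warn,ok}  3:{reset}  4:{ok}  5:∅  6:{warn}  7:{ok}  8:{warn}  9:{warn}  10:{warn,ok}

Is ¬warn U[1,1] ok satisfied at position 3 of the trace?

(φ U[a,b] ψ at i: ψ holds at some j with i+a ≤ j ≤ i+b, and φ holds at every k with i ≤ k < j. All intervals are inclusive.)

Holds

Need some j in [4,4] with ok, and ¬warn at every k in [3,j-1].
  j=4: ok holds; ¬warn holds at every k in [3,3] → satisfied.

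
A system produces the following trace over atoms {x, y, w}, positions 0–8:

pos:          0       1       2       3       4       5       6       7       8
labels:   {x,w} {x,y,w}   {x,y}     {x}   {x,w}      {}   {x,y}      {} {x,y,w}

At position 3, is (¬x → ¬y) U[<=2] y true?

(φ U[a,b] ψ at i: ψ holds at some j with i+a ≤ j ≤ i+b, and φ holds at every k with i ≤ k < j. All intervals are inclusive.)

Does not hold

Need some j in [3,5] with y, and (¬x → ¬y) at every k in [3,j-1].
  j=3: y false.
  j=4: y false.
  j=5: y false.
No j in the window works → until fails.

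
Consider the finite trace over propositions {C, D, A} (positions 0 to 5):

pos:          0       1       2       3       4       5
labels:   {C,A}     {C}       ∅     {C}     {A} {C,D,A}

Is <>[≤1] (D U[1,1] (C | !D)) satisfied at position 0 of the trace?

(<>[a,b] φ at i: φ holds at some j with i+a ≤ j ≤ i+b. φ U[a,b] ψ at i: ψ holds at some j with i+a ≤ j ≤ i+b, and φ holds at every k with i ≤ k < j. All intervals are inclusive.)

Check (D U[1,1] (C | !D)) at each j in [0,1]:
  j=0: fails
  j=1: fails
No position in the window satisfies it → formula fails.

Does not hold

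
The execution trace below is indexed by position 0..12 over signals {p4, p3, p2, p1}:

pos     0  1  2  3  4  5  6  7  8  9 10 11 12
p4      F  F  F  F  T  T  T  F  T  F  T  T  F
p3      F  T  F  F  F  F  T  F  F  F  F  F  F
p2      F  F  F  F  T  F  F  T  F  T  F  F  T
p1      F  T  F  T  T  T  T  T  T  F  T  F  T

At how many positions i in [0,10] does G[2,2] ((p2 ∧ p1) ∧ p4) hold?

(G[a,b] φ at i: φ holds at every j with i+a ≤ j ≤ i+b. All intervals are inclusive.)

1

Evaluate at each i in [0,10]:
  i=0: ✗ (fails at j=2)
  i=1: ✗ (fails at j=3)
  i=2: ✓ (all of [4,4])
  i=3: ✗ (fails at j=5)
  i=4: ✗ (fails at j=6)
  i=5: ✗ (fails at j=7)
  i=6: ✗ (fails at j=8)
  i=7: ✗ (fails at j=9)
  i=8: ✗ (fails at j=10)
  i=9: ✗ (fails at j=11)
  i=10: ✗ (fails at j=12)
Positions where it holds: {2} → 1.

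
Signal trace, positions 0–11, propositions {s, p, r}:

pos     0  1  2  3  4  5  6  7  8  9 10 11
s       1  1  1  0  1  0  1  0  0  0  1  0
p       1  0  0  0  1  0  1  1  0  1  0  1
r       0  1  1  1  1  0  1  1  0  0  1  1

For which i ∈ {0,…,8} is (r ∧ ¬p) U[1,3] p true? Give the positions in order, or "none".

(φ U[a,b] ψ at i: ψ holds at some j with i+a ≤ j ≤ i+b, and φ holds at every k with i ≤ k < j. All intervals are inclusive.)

Evaluate at each i in [0,8]:
  i=0: ✗ (no rhs in [1,3])
  i=1: ✓ (rhs at j=4; lhs holds on [1,3])
  i=2: ✓ (rhs at j=4; lhs holds on [2,3])
  i=3: ✓ (rhs at j=4; lhs holds on [3,3])
  i=4: ✗ (lhs fails at k=4 before rhs at j=6)
  i=5: ✗ (lhs fails at k=5 before rhs at j=6)
  i=6: ✗ (lhs fails at k=6 before rhs at j=7)
  i=7: ✗ (lhs fails at k=7 before rhs at j=9)
  i=8: ✗ (lhs fails at k=8 before rhs at j=9)

1, 2, 3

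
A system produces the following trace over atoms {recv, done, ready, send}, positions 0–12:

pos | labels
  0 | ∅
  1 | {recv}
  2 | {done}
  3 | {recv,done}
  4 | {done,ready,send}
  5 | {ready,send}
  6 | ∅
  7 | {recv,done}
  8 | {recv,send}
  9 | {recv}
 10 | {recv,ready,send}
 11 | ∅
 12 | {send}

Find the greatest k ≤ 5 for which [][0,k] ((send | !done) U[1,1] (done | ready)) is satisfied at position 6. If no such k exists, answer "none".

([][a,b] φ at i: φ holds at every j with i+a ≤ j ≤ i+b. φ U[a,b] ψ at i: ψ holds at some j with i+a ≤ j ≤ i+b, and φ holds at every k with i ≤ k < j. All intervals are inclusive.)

((send | !done) U[1,1] (done | ready)) must hold from j=6 onward; find where it first fails.
  j=6: holds
  j=7: fails
Holds on [6,6], so largest k = 0.

0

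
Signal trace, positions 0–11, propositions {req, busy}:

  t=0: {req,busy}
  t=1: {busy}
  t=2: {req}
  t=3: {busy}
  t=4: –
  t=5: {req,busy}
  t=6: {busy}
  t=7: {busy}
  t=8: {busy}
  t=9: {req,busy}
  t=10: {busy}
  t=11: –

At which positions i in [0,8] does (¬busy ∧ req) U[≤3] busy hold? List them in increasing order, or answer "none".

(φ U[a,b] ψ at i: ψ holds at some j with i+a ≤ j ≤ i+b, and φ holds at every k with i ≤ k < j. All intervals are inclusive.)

Evaluate at each i in [0,8]:
  i=0: ✓ (rhs at j=0)
  i=1: ✓ (rhs at j=1)
  i=2: ✓ (rhs at j=3; lhs holds on [2,2])
  i=3: ✓ (rhs at j=3)
  i=4: ✗ (lhs fails at k=4 before rhs at j=5)
  i=5: ✓ (rhs at j=5)
  i=6: ✓ (rhs at j=6)
  i=7: ✓ (rhs at j=7)
  i=8: ✓ (rhs at j=8)

0, 1, 2, 3, 5, 6, 7, 8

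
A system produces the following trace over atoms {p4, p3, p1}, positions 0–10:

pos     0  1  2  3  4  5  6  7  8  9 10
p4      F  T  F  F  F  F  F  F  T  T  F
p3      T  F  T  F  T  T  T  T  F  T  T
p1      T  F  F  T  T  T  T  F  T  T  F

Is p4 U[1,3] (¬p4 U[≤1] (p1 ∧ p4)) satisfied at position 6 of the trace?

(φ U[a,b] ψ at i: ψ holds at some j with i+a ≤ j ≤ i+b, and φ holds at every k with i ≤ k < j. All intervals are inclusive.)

Need some j in [7,9] with (¬p4 U[≤1] (p1 ∧ p4)), and p4 at every k in [6,j-1].
  j=7: (¬p4 U[≤1] (p1 ∧ p4)) holds, but p4 fails at k=6 → not this j.
  j=8: (¬p4 U[≤1] (p1 ∧ p4)) holds, but p4 fails at k=6 → not this j.
  j=9: (¬p4 U[≤1] (p1 ∧ p4)) holds, but p4 fails at k=6 → not this j.
No j in the window works → until fails.

Does not hold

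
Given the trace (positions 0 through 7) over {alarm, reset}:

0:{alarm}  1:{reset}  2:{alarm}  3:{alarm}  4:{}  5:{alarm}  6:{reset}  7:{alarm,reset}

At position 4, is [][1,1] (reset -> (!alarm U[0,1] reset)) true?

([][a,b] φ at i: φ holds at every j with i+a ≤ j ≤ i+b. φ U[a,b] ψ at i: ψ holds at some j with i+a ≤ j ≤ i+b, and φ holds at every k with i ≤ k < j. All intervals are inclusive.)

Holds

Check (reset -> (!alarm U[0,1] reset)) at every j in [5,5]:
  j=5: antecedent false → ✓
All positions satisfy it → formula holds.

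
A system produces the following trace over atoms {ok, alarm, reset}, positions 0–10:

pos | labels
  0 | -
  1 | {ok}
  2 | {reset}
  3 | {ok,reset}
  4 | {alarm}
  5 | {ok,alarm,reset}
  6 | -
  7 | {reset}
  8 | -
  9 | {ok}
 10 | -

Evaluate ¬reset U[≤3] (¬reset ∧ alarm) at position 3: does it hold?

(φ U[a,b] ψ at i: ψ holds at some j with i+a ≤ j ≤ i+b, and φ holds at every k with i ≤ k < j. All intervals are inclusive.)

Need some j in [3,6] with (¬reset ∧ alarm), and ¬reset at every k in [3,j-1].
  j=3: (¬reset ∧ alarm) false.
  j=4: (¬reset ∧ alarm) holds, but ¬reset fails at k=3 → not this j.
  j=5: (¬reset ∧ alarm) false.
  j=6: (¬reset ∧ alarm) false.
No j in the window works → until fails.

No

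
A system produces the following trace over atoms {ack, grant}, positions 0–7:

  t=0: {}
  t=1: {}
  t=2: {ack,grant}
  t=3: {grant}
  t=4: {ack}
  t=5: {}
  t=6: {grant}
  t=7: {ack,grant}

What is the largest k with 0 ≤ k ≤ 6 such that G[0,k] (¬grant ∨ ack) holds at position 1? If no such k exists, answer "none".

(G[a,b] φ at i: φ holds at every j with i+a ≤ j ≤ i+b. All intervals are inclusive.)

1

(¬grant ∨ ack) must hold from j=1 onward; find where it first fails.
  j=1: holds
  j=2: holds
  j=3: fails
Holds on [1,2], so largest k = 1.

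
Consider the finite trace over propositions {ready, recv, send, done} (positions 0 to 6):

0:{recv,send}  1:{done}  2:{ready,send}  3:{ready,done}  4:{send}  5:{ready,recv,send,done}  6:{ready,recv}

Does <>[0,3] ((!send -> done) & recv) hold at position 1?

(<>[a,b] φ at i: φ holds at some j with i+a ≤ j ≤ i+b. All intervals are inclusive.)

Check ((!send -> done) & recv) at each j in [1,4]:
  j=1: false
  j=2: false
  j=3: false
  j=4: false
No position in the window satisfies it → formula fails.

Does not hold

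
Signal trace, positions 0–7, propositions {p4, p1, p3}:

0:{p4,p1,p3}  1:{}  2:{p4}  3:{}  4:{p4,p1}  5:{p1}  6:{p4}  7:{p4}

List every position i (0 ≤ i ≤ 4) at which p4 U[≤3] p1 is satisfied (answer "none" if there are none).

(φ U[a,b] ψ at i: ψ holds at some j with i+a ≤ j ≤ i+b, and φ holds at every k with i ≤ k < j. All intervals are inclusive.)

0, 4

Evaluate at each i in [0,4]:
  i=0: ✓ (rhs at j=0)
  i=1: ✗ (lhs fails at k=1 before rhs at j=4)
  i=2: ✗ (lhs fails at k=3 before rhs at j=4)
  i=3: ✗ (lhs fails at k=3 before rhs at j=4)
  i=4: ✓ (rhs at j=4)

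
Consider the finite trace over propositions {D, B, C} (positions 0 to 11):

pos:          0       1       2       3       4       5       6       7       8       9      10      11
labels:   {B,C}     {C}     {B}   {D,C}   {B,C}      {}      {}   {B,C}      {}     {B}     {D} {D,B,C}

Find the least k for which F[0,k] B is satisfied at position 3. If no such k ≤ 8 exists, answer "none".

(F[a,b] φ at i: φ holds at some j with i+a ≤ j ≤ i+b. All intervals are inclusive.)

1

Scan j = 3,4,… for B:
  j=3: fails
  j=4: holds
First hit at j=4, so smallest k = 4-3 = 1.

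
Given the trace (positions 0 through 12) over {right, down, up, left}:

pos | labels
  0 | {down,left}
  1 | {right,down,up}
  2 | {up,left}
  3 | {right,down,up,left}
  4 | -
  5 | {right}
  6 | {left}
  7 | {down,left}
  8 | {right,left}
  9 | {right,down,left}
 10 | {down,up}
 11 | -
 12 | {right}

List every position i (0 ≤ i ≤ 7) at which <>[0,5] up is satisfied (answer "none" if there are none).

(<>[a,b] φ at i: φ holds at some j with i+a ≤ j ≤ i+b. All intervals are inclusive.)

0, 1, 2, 3, 5, 6, 7

Evaluate at each i in [0,7]:
  i=0: ✓ (witness j=1)
  i=1: ✓ (witness j=1)
  i=2: ✓ (witness j=2)
  i=3: ✓ (witness j=3)
  i=4: ✗ (none in [4,9])
  i=5: ✓ (witness j=10)
  i=6: ✓ (witness j=10)
  i=7: ✓ (witness j=10)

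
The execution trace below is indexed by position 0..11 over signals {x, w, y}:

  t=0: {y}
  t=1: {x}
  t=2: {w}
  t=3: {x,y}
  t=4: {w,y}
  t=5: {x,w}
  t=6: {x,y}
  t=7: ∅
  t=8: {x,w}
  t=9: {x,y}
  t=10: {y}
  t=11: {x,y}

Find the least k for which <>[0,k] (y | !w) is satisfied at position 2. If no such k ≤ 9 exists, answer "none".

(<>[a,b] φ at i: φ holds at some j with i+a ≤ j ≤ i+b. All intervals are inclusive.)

Scan j = 2,3,… for (y | !w):
  j=2: fails
  j=3: holds
First hit at j=3, so smallest k = 3-2 = 1.

1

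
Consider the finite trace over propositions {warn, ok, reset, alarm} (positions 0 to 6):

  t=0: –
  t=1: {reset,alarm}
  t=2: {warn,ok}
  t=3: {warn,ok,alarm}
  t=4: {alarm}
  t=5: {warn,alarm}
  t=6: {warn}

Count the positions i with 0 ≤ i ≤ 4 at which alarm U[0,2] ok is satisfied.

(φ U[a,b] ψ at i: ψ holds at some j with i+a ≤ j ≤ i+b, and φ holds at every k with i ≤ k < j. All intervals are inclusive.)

Evaluate at each i in [0,4]:
  i=0: ✗ (lhs fails at k=0 before rhs at j=2)
  i=1: ✓ (rhs at j=2; lhs holds on [1,1])
  i=2: ✓ (rhs at j=2)
  i=3: ✓ (rhs at j=3)
  i=4: ✗ (no rhs in [4,6])
Positions where it holds: {1, 2, 3} → 3.

3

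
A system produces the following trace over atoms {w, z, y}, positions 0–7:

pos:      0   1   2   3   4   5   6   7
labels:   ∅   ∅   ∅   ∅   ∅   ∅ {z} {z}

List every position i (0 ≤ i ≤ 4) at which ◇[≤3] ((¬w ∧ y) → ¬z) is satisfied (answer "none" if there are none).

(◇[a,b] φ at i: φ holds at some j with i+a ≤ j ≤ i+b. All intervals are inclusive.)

0, 1, 2, 3, 4

Evaluate at each i in [0,4]:
  i=0: ✓ (witness j=0)
  i=1: ✓ (witness j=1)
  i=2: ✓ (witness j=2)
  i=3: ✓ (witness j=3)
  i=4: ✓ (witness j=4)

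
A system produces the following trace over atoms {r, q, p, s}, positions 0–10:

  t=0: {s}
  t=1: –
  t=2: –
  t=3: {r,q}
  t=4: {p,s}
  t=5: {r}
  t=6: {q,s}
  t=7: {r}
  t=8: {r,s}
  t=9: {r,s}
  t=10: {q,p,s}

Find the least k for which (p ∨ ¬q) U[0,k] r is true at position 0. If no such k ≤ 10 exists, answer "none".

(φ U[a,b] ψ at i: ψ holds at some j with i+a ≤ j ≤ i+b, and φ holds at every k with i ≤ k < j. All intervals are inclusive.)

Need earliest j ≥ 0 with r, and (p ∨ ¬q) at every k in [0,j-1].
  j=0: rhs fails.
  j=1: rhs fails.
  j=2: rhs fails.
  j=3: rhs holds; lhs holds on [0,2]. k = 3.

3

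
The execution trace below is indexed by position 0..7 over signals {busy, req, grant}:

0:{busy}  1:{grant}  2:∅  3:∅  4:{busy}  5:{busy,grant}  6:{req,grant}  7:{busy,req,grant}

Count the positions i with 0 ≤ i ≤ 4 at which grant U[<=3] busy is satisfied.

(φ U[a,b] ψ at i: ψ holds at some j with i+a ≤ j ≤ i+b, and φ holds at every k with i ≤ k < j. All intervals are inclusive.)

Evaluate at each i in [0,4]:
  i=0: ✓ (rhs at j=0)
  i=1: ✗ (lhs fails at k=2 before rhs at j=4)
  i=2: ✗ (lhs fails at k=2 before rhs at j=4)
  i=3: ✗ (lhs fails at k=3 before rhs at j=4)
  i=4: ✓ (rhs at j=4)
Positions where it holds: {0, 4} → 2.

2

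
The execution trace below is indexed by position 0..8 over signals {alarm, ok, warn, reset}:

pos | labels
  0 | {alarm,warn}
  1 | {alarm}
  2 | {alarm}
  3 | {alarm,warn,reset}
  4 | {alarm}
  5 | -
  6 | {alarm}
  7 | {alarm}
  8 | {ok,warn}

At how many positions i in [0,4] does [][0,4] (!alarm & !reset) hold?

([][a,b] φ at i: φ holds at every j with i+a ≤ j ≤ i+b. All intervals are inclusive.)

Evaluate at each i in [0,4]:
  i=0: ✗ (fails at j=0)
  i=1: ✗ (fails at j=1)
  i=2: ✗ (fails at j=2)
  i=3: ✗ (fails at j=3)
  i=4: ✗ (fails at j=4)
Positions where it holds: {} → 0.

0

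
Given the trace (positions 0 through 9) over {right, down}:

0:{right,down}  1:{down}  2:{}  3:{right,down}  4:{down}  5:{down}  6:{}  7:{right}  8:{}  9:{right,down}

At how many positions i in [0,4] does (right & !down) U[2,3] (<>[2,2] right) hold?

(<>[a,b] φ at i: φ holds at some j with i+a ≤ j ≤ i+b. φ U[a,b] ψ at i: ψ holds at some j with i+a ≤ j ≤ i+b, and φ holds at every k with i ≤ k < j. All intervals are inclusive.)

0

Evaluate at each i in [0,4]:
  i=0: ✗ (no rhs in [2,3])
  i=1: ✗ (no rhs in [3,4])
  i=2: ✗ (lhs fails at k=2 before rhs at j=5)
  i=3: ✗ (lhs fails at k=3 before rhs at j=5)
  i=4: ✗ (lhs fails at k=4 before rhs at j=7)
Positions where it holds: {} → 0.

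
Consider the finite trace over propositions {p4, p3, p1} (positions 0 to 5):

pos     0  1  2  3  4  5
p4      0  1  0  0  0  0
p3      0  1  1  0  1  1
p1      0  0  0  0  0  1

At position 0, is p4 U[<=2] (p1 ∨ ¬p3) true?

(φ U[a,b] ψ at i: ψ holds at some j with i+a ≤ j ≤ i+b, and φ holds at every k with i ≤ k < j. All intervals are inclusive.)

Yes

Need some j in [0,2] with (p1 ∨ ¬p3), and p4 at every k in [0,j-1].
  j=0: (p1 ∨ ¬p3) holds; no prefix to check → satisfied.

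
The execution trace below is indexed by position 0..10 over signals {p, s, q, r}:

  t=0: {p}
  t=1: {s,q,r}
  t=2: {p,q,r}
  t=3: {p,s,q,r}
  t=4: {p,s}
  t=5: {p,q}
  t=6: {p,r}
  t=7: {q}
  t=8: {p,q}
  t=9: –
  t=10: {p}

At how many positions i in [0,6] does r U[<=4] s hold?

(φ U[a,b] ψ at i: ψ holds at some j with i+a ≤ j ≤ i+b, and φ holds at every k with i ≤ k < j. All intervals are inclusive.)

Evaluate at each i in [0,6]:
  i=0: ✗ (lhs fails at k=0 before rhs at j=1)
  i=1: ✓ (rhs at j=1)
  i=2: ✓ (rhs at j=3; lhs holds on [2,2])
  i=3: ✓ (rhs at j=3)
  i=4: ✓ (rhs at j=4)
  i=5: ✗ (no rhs in [5,9])
  i=6: ✗ (no rhs in [6,10])
Positions where it holds: {1, 2, 3, 4} → 4.

4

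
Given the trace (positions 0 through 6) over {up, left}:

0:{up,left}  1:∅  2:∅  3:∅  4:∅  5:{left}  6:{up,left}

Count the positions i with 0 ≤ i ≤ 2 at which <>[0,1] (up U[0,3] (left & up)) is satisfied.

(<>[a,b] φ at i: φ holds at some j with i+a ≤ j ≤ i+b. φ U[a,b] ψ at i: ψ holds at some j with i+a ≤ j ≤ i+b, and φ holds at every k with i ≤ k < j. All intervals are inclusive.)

Evaluate at each i in [0,2]:
  i=0: ✓ (witness j=0)
  i=1: ✗ (none in [1,2])
  i=2: ✗ (none in [2,3])
Positions where it holds: {0} → 1.

1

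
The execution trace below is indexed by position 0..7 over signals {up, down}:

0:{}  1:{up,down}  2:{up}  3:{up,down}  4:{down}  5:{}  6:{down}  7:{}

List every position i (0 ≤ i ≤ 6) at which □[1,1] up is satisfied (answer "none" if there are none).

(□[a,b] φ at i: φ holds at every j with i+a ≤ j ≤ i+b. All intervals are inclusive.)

0, 1, 2

Evaluate at each i in [0,6]:
  i=0: ✓ (all of [1,1])
  i=1: ✓ (all of [2,2])
  i=2: ✓ (all of [3,3])
  i=3: ✗ (fails at j=4)
  i=4: ✗ (fails at j=5)
  i=5: ✗ (fails at j=6)
  i=6: ✗ (fails at j=7)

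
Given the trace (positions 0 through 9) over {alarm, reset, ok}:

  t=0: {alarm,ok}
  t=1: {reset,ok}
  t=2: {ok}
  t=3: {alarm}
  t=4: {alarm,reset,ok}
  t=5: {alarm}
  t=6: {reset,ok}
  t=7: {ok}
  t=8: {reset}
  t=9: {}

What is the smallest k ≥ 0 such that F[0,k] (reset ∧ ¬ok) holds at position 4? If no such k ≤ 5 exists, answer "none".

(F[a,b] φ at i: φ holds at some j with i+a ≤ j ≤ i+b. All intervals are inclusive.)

4

Scan j = 4,5,… for (reset ∧ ¬ok):
  j=4: fails
  j=5: fails
  j=6: fails
  j=7: fails
  j=8: holds
First hit at j=8, so smallest k = 8-4 = 4.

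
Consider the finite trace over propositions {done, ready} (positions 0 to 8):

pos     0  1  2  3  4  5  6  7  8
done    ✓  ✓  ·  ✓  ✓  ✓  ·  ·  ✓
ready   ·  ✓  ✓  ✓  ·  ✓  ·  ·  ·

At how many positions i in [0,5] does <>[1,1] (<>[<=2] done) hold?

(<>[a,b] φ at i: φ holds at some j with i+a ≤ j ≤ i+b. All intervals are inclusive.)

6

Evaluate at each i in [0,5]:
  i=0: ✓ (witness j=1)
  i=1: ✓ (witness j=2)
  i=2: ✓ (witness j=3)
  i=3: ✓ (witness j=4)
  i=4: ✓ (witness j=5)
  i=5: ✓ (witness j=6)
Positions where it holds: {0, 1, 2, 3, 4, 5} → 6.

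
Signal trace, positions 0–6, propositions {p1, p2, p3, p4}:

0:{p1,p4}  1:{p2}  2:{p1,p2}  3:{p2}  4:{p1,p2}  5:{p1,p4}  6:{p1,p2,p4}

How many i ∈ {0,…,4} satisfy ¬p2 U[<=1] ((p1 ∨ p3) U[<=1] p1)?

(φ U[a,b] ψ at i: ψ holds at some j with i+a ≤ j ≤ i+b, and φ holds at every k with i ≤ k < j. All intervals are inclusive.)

Evaluate at each i in [0,4]:
  i=0: ✓ (rhs at j=0)
  i=1: ✗ (lhs fails at k=1 before rhs at j=2)
  i=2: ✓ (rhs at j=2)
  i=3: ✗ (lhs fails at k=3 before rhs at j=4)
  i=4: ✓ (rhs at j=4)
Positions where it holds: {0, 2, 4} → 3.

3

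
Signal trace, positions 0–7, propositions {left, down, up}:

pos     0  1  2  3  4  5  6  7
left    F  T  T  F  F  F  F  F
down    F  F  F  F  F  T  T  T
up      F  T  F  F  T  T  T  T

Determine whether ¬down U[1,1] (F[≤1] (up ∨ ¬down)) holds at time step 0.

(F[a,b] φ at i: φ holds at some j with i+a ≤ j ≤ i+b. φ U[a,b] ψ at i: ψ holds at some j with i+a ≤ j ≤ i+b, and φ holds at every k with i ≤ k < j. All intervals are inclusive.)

Need some j in [1,1] with F[≤1] (up ∨ ¬down), and ¬down at every k in [0,j-1].
  j=1: F[≤1] (up ∨ ¬down) holds; ¬down holds at every k in [0,0] → satisfied.

True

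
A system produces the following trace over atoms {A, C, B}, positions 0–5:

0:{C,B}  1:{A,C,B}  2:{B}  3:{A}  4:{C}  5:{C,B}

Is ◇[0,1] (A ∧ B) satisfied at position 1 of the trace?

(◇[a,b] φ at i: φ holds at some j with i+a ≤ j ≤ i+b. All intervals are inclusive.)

True

Check (A ∧ B) at each j in [1,2]:
  j=1: true
  j=2: false
Found at j=1 → formula holds.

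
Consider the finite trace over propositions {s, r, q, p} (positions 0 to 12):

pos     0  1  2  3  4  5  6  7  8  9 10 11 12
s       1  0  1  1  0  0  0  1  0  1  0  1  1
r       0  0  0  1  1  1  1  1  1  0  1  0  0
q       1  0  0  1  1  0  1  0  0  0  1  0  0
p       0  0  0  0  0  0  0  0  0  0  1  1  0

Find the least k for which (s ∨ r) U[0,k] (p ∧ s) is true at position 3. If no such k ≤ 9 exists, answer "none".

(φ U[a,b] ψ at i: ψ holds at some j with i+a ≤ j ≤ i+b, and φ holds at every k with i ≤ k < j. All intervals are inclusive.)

8

Need earliest j ≥ 3 with (p ∧ s), and (s ∨ r) at every k in [3,j-1].
  j=3: rhs fails.
  j=4: rhs fails.
  j=5: rhs fails.
  j=6: rhs fails.
  j=7: rhs fails.
  j=8: rhs fails.
  j=9: rhs fails.
  j=10: rhs fails.
  j=11: rhs holds; lhs holds on [3,10]. k = 8.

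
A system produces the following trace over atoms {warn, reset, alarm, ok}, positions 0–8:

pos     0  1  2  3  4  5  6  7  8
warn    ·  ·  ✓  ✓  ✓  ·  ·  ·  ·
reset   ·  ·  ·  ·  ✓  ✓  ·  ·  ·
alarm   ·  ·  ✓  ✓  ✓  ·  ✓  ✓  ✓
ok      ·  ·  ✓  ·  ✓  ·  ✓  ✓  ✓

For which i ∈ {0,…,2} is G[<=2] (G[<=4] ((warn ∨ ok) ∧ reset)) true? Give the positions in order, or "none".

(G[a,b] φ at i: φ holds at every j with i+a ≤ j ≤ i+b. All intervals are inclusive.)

Evaluate at each i in [0,2]:
  i=0: ✗ (fails at j=0)
  i=1: ✗ (fails at j=1)
  i=2: ✗ (fails at j=2)

none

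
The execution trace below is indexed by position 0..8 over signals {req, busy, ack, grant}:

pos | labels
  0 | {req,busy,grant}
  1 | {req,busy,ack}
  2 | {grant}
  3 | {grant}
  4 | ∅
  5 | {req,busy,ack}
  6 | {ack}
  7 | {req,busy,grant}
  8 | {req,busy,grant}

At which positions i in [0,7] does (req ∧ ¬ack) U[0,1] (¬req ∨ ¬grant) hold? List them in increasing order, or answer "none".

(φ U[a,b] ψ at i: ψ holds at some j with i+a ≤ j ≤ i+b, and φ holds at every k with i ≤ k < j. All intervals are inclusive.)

Evaluate at each i in [0,7]:
  i=0: ✓ (rhs at j=1; lhs holds on [0,0])
  i=1: ✓ (rhs at j=1)
  i=2: ✓ (rhs at j=2)
  i=3: ✓ (rhs at j=3)
  i=4: ✓ (rhs at j=4)
  i=5: ✓ (rhs at j=5)
  i=6: ✓ (rhs at j=6)
  i=7: ✗ (no rhs in [7,8])

0, 1, 2, 3, 4, 5, 6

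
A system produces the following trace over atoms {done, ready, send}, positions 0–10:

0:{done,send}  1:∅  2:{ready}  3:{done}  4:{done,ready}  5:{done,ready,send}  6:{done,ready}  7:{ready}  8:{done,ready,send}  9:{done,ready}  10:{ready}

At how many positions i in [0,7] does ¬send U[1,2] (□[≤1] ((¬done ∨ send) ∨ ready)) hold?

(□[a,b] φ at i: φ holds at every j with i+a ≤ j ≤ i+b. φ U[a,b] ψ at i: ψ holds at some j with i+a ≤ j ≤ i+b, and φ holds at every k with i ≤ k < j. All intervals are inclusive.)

5

Evaluate at each i in [0,7]:
  i=0: ✗ (lhs fails at k=0 before rhs at j=1)
  i=1: ✗ (no rhs in [2,3])
  i=2: ✓ (rhs at j=4; lhs holds on [2,3])
  i=3: ✓ (rhs at j=4; lhs holds on [3,3])
  i=4: ✓ (rhs at j=5; lhs holds on [4,4])
  i=5: ✗ (lhs fails at k=5 before rhs at j=6)
  i=6: ✓ (rhs at j=7; lhs holds on [6,6])
  i=7: ✓ (rhs at j=8; lhs holds on [7,7])
Positions where it holds: {2, 3, 4, 6, 7} → 5.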